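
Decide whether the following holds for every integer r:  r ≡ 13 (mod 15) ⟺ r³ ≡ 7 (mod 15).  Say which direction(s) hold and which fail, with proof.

The biconditional holds.

(→) Suppose r ≡ 13 (mod 15). Write r = 15j + 13. Then (15j + 13)³ = 3375j³ + 8775j² + 7605j + 2197 = 15(225j³ + 585j² + 507j + 146) + 7, so r³ ≡ 7 (mod 15).

(←) Conversely, suppose r³ ≡ 7 (mod 15). The only residue r in {0, …, 14} with r³ ≡ 7 (mod 15) is r = 13, so r ≡ 13 (mod 15).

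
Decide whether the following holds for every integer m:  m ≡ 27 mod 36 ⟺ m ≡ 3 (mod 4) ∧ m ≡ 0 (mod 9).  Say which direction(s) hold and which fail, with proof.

Both implications hold.

(⟹) Suppose m ≡ 27 (mod 36); write m = 36j + 27. Since 4 ∣ 36, reducing mod 4 gives m ≡ 27 ≡ 3 (mod 4); since 9 ∣ 36, reducing mod 9 gives m ≡ 27 ≡ 0 (mod 9).

(⟸) Conversely, if m ≡ 3 (mod 4) and m ≡ 0 (mod 9), then by the Chinese remainder theorem m ≡ 27 (mod 36). This is exactly m ≡ 27 (mod 36).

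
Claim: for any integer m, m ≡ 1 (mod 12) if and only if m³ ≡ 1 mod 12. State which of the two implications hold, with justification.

(⟸) For the converse, argue contrapositively. If m ≢ 1 (mod 12), then m is congruent to one of 0, 2, 3, 4, 5, 6, 7, 8, 9, 10, 11 modulo 12, and these give m³ ≡ 0, 8, 3, 4, 5, 0, 7, 8, 9, 4, 11 respectively — never 1.

(⟹) Suppose m ≡ 1 (mod 12). Write m = 12j + 1. Then (12j + 1)³ = 1728j³ + 432j² + 36j + 1 = 12(144j³ + 36j² + 3j) + 1, so m³ ≡ 1 (mod 12).

Both implications hold.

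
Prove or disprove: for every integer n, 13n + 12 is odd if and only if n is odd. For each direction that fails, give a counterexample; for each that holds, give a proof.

Both implications hold.

(⇒) Suppose 13n + 12 is odd. Since 13 is odd, 13n and n have the same parity, so 13n + 12 ≡ n + 12 (mod 2). As 12 is even, 13n + 12 is odd exactly when n is odd. Thus n is odd.

(⇐) Conversely, suppose n is odd; write n = 2j + 1. Then 13n + 12 = 13·(2j + 1) + 12 = 2·13j + 25, which is odd.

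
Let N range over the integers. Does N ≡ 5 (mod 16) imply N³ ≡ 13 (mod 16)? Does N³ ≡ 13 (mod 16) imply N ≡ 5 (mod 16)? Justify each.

(⇐) Suppose N³ ≡ 13 (mod 16). The only residue r in {0, …, 15} with r³ ≡ 13 (mod 16) is r = 5, so N ≡ 5 (mod 16).

(⇒) Suppose N ≡ 5 (mod 16). Write N = 16j + 5. Then (16j + 5)³ = 4096j³ + 3840j² + 1200j + 125 = 16(256j³ + 240j² + 75j + 7) + 13, so N³ ≡ 13 (mod 16).

Equivalent; both directions hold.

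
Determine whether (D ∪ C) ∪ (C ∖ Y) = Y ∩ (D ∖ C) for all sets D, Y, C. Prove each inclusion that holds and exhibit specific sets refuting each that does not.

(⊆) fails; (⊇) holds.

(⊇) Let x ∈ Y ∩ (D ∖ C). Then x ∈ D ∩ Y and x ∉ C, from which x ∈ (D ∪ C) ∪ (C ∖ Y).

(⊆) This inclusion fails. Take D = {1}, Y = ∅, C = ∅; then 1 ∈ (D ∪ C) ∪ (C ∖ Y) but 1 ∉ Y ∩ (D ∖ C).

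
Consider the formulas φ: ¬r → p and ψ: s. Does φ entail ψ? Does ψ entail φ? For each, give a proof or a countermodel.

Forward direction. This fails. Under p = T, s = F, r = F, the left side is true but the right side is false.

Converse. This fails. Under p = F, s = T, r = F, the left side is false but the right side is true.

Both directions fail.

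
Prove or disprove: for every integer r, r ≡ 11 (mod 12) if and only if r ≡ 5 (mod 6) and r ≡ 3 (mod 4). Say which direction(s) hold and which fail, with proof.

Equivalent; both directions hold.

(⟹) Suppose r ≡ 11 (mod 12); write r = 12j + 11. Since 6 ∣ 12, reducing mod 6 gives r ≡ 11 ≡ 5 (mod 6); since 4 ∣ 12, reducing mod 4 gives r ≡ 11 ≡ 3 (mod 4).

(⟸) Conversely, if r ≡ 5 (mod 6) and r ≡ 3 (mod 4), then by the Chinese remainder theorem r ≡ 11 (mod 12). This is exactly r ≡ 11 (mod 12).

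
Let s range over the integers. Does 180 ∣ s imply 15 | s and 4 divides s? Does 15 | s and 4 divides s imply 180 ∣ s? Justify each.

(⟸) This fails: take s = 60. Both 15 ∣ 60 and 4 ∣ 60, yet 60 is not a multiple of 180 (since 60 = 0·180 + 60), so 180 ∤ 60.

(⟹) If 180 ∣ s, write s = 180q. Since 180 = 12·15, s = 15·(12q), so 15 ∣ s; and since 180 = 45·4, s = 4·(45q), so 4 ∣ s.

The forward direction holds; the converse fails.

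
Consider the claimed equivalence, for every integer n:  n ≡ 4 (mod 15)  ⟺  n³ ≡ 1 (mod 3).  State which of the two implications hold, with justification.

(⇒) Suppose n ≡ 4 (mod 15). Then n³ ≡ 4³ = 64 (mod 15), and since 3 ∣ 15, also n³ ≡ 1 (mod 3).

(⇐) This fails: take n = 1. Then 1³ = 1 ≡ 1 (mod 3), yet 1 ≡ 1 (mod 15), not 4.

Only the forward direction holds.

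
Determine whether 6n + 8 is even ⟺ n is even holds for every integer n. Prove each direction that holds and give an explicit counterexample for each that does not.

Only the reverse direction holds.

(→) This fails: take n = 1. Then 6n + 8 = 14, which is even, yet n = 1 is odd, not even.

(←) Suppose n is even. Since 6 is even, 6n is even for every n, so 6n + 8 has the same parity as 8, which is even. Hence 6n + 8 is even.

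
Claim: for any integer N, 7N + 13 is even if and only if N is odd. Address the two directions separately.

Both implications hold.

Forward direction. Suppose 7N + 13 is even. Since 7 is odd, 7N and N have the same parity, so 7N + 13 ≡ N + 13 (mod 2). As 13 is odd, 7N + 13 is even exactly when N is odd. Thus N is odd.

Converse. Suppose N is odd; write N = 2j + 1. Then 7N + 13 = 7·(2j + 1) + 13 = 2·7j + 20, which is even.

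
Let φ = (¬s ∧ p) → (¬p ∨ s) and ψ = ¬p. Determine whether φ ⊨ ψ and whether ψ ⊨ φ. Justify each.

(⟸) Assume the antecedent. If s is true, (¬s ∧ p) → (¬p ∨ s) reduces to true regardless of the other variables. If s is false, the antecedent forces (s = F, p = F), and (¬s ∧ p) → (¬p ∨ s) holds there. Either way (¬s ∧ p) → (¬p ∨ s) holds.

(⟹) This fails. Under s = T, p = T, the left side is true but the right side is false.

The forward direction fails; the converse holds.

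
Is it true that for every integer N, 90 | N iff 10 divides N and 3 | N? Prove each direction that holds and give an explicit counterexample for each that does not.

Not equivalent: only (⇒) holds.

(←) This fails: take N = 30. Both 10 ∣ 30 and 3 ∣ 30, yet 30 is not a multiple of 90 (since 30 = 0·90 + 30), so 90 ∤ 30.

(→) If 90 ∣ N, write N = 90q. Since 90 = 9·10, N = 10·(9q), so 10 ∣ N; and since 90 = 30·3, N = 3·(30q), so 3 ∣ N.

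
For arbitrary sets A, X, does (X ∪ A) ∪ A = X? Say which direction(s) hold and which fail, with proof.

Reverse inclusion. Let x ∈ X. Then either x ∈ X and x ∉ A; or x ∈ A ∩ X. In each case x ∈ (X ∪ A) ∪ A, so X ⊆ (X ∪ A) ∪ A.

Forward inclusion. This inclusion fails. Take A = {1}, X = ∅; then 1 ∈ (X ∪ A) ∪ A but 1 ∉ X.

(⊆) fails; (⊇) holds.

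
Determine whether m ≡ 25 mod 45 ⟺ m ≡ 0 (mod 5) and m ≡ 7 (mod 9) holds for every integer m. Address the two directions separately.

Both directions hold.

(⇒) Suppose m ≡ 25 (mod 45); write m = 45j + 25. Since 5 ∣ 45, reducing mod 5 gives m ≡ 25 ≡ 0 (mod 5); since 9 ∣ 45, reducing mod 9 gives m ≡ 25 ≡ 7 (mod 9).

(⇐) Conversely, if m ≡ 0 (mod 5) and m ≡ 7 (mod 9), then by the Chinese remainder theorem m ≡ 25 (mod 45). This is exactly m ≡ 25 (mod 45).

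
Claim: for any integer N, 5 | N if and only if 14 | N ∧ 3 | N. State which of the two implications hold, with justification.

(⇒) fails and (⇐) fails.

Forward direction. This fails: take N = 5. Certainly 5 ∣ 5, but 14 ∤ 5.

Converse. This fails: take N = 42. Both 14 ∣ 42 and 3 ∣ 42, yet 42 is not a multiple of 5 (since 42 = 8·5 + 2), so 5 ∤ 42.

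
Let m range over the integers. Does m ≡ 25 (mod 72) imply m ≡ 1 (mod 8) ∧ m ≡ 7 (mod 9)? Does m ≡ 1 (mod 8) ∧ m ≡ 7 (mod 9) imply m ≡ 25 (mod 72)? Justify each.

(⇒) Suppose m ≡ 25 (mod 72); write m = 72j + 25. Since 8 ∣ 72, reducing mod 8 gives m ≡ 25 ≡ 1 (mod 8); since 9 ∣ 72, reducing mod 9 gives m ≡ 25 ≡ 7 (mod 9).

(⇐) Conversely, if m ≡ 1 (mod 8) and m ≡ 7 (mod 9), then by the Chinese remainder theorem m ≡ 25 (mod 72). This is exactly m ≡ 25 (mod 72).

Both directions hold.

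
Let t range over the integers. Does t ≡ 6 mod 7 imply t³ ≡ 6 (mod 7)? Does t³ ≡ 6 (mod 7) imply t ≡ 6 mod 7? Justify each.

(⇒) holds; (⇐) fails.

(→) Suppose t ≡ 6 mod 7. Write t = 7j + 6. Then (7j + 6)³ = 343j³ + 882j² + 756j + 216 = 7(49j³ + 126j² + 108j + 30) + 6, so t³ ≡ 6 (mod 7).

(←) This fails: take t = 3. Then 3³ = 27 ≡ 6 (mod 7), yet 3 ≡ 3 (mod 7), not 6.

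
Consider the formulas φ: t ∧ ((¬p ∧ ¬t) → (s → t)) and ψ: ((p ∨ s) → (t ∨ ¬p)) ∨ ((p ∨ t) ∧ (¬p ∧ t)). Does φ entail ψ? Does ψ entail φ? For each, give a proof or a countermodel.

Not equivalent: only (⇒) holds.

(⇒) Assume the antecedent. If t is true, the consequent reduces to true regardless of the other variables. If t is false, the antecedent cannot hold. Either way the consequent holds.

(⇐) This fails. Under t = F, s = F, p = F, the left side is false but the right side is true.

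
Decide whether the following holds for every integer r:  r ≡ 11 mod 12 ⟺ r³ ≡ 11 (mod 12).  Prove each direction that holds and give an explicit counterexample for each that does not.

Both implications hold.

[⇒] Suppose r ≡ 11 mod 12. Write r = 12j + 11. Then (12j + 11)³ = 1728j³ + 4752j² + 4356j + 1331 = 12(144j³ + 396j² + 363j + 110) + 11, so r³ ≡ 11 (mod 12).

[⇐] Conversely, suppose r³ ≡ 11 (mod 12). The only residue r in {0, …, 11} with r³ ≡ 11 (mod 12) is r = 11, so r ≡ 11 (mod 12).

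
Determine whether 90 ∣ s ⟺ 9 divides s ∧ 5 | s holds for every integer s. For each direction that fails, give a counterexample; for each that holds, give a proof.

(⇒) If 90 ∣ s, write s = 90q. Since 90 = 10·9, s = 9·(10q), so 9 ∣ s; and since 90 = 18·5, s = 5·(18q), so 5 ∣ s.

(⇐) This fails: take s = 45. Both 9 ∣ 45 and 5 ∣ 45, yet 45 is not a multiple of 90 (since 45 = 0·90 + 45), so 90 ∤ 45.

Only the forward direction holds.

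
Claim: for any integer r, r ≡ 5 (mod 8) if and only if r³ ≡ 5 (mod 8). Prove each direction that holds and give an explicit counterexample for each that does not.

[⇒] Suppose r ≡ 5 (mod 8). Write r = 8j + 5. Then (8j + 5)³ = 512j³ + 960j² + 600j + 125 = 8(64j³ + 120j² + 75j + 15) + 5, so r³ ≡ 5 (mod 8).

[⇐] For the converse, argue contrapositively. If r ≢ 5 (mod 8), then r is congruent to one of 0, 1, 2, 3, 4, 6, 7 modulo 8, and these give r³ ≡ 0, 1, 0, 3, 0, 0, 7 respectively — never 5.

Equivalent; both directions hold.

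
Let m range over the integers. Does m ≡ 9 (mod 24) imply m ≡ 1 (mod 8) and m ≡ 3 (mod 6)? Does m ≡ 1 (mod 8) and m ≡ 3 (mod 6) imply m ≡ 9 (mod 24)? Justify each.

Forward direction. Suppose m ≡ 9 (mod 24); write m = 24j + 9. Since 8 ∣ 24, reducing mod 8 gives m ≡ 9 ≡ 1 (mod 8); since 6 ∣ 24, reducing mod 6 gives m ≡ 9 ≡ 3 (mod 6).

Converse. If m ≡ 1 (mod 8) and m ≡ 3 (mod 6), then by the Chinese remainder theorem m ≡ 9 (mod 24). This is exactly m ≡ 9 (mod 24).

Both directions hold; the statement is true.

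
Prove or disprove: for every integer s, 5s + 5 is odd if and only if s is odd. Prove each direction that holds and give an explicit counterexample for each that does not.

(→) This fails: s = 2 gives 5s + 5 = 15, which is odd, but 2 is even, not odd.

(←) This also fails: s = 5 is odd, but 5s + 5 = 30 is even, not odd.

(⇒) fails and (⇐) fails.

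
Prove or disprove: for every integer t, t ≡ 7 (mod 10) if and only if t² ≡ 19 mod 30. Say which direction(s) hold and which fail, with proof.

(⇒) fails and (⇐) fails.

(⟹) This fails: take t = 27. Then 27 ≡ 7 (mod 10), but 27² = 729 ≡ 9 (mod 30), not 19.

(⟸) This fails: take t = 13. Then 13² = 169 ≡ 19 (mod 30), yet 13 ≡ 3 (mod 10), not 7.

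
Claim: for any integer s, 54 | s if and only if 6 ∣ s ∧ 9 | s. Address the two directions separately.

(←) This fails: take s = 18. Both 6 ∣ 18 and 9 ∣ 18, yet 18 is not a multiple of 54 (since 18 = 0·54 + 18), so 54 ∤ 18.

(→) If 54 ∣ s, write s = 54q. Since 54 = 9·6, s = 6·(9q), so 6 ∣ s; and since 54 = 6·9, s = 9·(6q), so 9 ∣ s.

Only the forward implication holds.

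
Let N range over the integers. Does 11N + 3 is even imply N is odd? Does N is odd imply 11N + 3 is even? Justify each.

Equivalent; both directions hold.

(→) Suppose 11N + 3 is even. Since 11 is odd, 11N and N have the same parity, so 11N + 3 ≡ N + 3 (mod 2). As 3 is odd, 11N + 3 is even exactly when N is odd. Thus N is odd.

(←) Conversely, suppose N is odd; write N = 2j + 1. Then 11N + 3 = 11·(2j + 1) + 3 = 2·11j + 14, which is even.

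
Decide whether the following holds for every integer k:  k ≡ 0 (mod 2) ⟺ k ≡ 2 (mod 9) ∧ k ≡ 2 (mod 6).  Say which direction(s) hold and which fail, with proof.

[⇐] If k ≡ 2 (mod 9) and k ≡ 2 (mod 6), then by the Chinese remainder theorem k ≡ 2 (mod 18). Since 2 ≡ 0 (mod 2) and 2 ∣ 18, we get k ≡ 0 (mod 2).

[⇒] This fails: k = 0 gives 0 ≡ 0 (mod 2) but 0 ≡ 0 (mod 9), so the conjunction on the right does not hold.

Only the reverse direction holds.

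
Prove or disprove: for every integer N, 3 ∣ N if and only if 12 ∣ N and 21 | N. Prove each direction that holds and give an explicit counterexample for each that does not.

[⇒] This fails: take N = 3. Certainly 3 ∣ 3, but 12 ∤ 3.

[⇐] Suppose 12 ∣ N and 21 ∣ N. Any common multiple of 12 and 21 is a multiple of their lcm; here lcm(12, 21) = 12·21/gcd(12, 21) = 252/3 = 84, so 84 ∣ N. Since 3 ∣ 84, it follows that 3 ∣ N.

Only the reverse direction holds.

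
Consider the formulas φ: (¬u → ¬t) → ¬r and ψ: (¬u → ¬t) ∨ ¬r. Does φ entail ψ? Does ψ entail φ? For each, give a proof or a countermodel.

Neither direction holds.

Forward direction. This fails. Under r = T, t = T, u = F, the left side is true but the right side is false.

Converse. This fails. Under r = T, t = F, u = F, the left side is false but the right side is true.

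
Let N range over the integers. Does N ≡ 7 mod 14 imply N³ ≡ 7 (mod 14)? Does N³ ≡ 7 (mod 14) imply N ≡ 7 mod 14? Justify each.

Both directions hold; the statement is true.

[⇒] Suppose N ≡ 7 mod 14. Write N = 14j + 7. Then (14j + 7)³ = 2744j³ + 4116j² + 2058j + 343 = 14(196j³ + 294j² + 147j + 24) + 7, so N³ ≡ 7 (mod 14).

[⇐] Conversely, suppose N³ ≡ 7 (mod 14). The only residue r in {0, …, 13} with r³ ≡ 7 (mod 14) is r = 7, so N ≡ 7 (mod 14).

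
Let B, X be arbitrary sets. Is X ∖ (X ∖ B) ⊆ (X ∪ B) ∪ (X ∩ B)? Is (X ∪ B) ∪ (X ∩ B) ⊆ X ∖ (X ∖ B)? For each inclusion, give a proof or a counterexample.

Only the forward inclusion holds.

(⟹) Let x ∈ X ∖ (X ∖ B). Then x ∈ B ∩ X, from which x ∈ (X ∪ B) ∪ (X ∩ B).

(⟸) This inclusion fails. Take B = {1}, X = ∅; then 1 ∈ (X ∪ B) ∪ (X ∩ B) but 1 ∉ X ∖ (X ∖ B).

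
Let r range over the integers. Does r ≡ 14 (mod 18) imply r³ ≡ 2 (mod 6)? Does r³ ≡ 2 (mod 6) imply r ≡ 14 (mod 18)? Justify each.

Only the forward implication holds.

(⟹) Suppose r ≡ 14 (mod 18). Then r³ ≡ 14³ = 2744 (mod 18), and since 6 ∣ 18, also r³ ≡ 2 (mod 6).

(⟸) This fails: take r = 2. Then 2³ = 8 ≡ 2 (mod 6), yet 2 ≡ 2 (mod 18), not 14.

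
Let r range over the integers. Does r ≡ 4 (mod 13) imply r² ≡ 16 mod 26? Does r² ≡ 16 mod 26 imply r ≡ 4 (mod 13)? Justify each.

(→) This fails: take r = 17. Then 17 ≡ 4 (mod 13), but 17² = 289 ≡ 3 (mod 26), not 16.

(←) This fails: take r = 22. Then 22² = 484 ≡ 16 (mod 26), yet 22 ≡ 9 (mod 13), not 4.

Both directions fail.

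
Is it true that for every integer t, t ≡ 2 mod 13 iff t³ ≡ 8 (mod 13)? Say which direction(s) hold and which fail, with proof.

Forward direction. Suppose t ≡ 2 mod 13. Write t = 13j + 2. Then (13j + 2)³ = 2197j³ + 1014j² + 156j + 8 = 13(169j³ + 78j² + 12j) + 8, so t³ ≡ 8 (mod 13).

Converse. This fails: take t = 5. Then 5³ = 125 ≡ 8 (mod 13), yet 5 ≡ 5 (mod 13), not 2.

Only the forward implication holds.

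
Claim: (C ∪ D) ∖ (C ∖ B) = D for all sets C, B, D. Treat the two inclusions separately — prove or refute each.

Neither inclusion holds.

(⟹) This inclusion fails. Take C = {1}, B = {1}, D = ∅; then 1 ∈ (C ∪ D) ∖ (C ∖ B) but 1 ∉ D.

(⟸) This inclusion fails. Take C = {1}, B = ∅, D = {1}; then 1 ∈ D but 1 ∉ (C ∪ D) ∖ (C ∖ B).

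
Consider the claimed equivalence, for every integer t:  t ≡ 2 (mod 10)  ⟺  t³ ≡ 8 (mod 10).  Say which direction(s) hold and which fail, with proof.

Both directions hold; the statement is true.

(→) Suppose t ≡ 2 (mod 10). Write t = 10j + 2. Then (10j + 2)³ = 1000j³ + 600j² + 120j + 8 = 10(100j³ + 60j² + 12j) + 8, so t³ ≡ 8 (mod 10).

(←) For the converse, argue contrapositively. If t ≢ 2 (mod 10), then t is congruent to one of 0, 1, 3, 4, 5, 6, 7, 8, 9 modulo 10, and these give t³ ≡ 0, 1, 7, 4, 5, 6, 3, 2, 9 respectively — never 8.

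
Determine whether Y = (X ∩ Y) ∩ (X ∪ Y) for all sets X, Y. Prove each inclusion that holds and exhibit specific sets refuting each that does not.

Forward inclusion. This inclusion fails. Take X = ∅, Y = {1}; then 1 ∈ Y but 1 ∉ (X ∩ Y) ∩ (X ∪ Y).

Reverse inclusion. Let x ∈ (X ∩ Y) ∩ (X ∪ Y). Then x ∈ X ∩ Y, from which x ∈ Y.

(⊆) fails; (⊇) holds.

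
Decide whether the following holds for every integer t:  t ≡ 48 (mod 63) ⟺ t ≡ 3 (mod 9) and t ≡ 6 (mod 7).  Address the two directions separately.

Both directions hold.

(→) Suppose t ≡ 48 (mod 63); write t = 63j + 48. Since 9 ∣ 63, reducing mod 9 gives t ≡ 48 ≡ 3 (mod 9); since 7 ∣ 63, reducing mod 7 gives t ≡ 48 ≡ 6 (mod 7).

(←) Conversely, if t ≡ 3 (mod 9) and t ≡ 6 (mod 7), then by the Chinese remainder theorem t ≡ 48 (mod 63). This is exactly t ≡ 48 (mod 63).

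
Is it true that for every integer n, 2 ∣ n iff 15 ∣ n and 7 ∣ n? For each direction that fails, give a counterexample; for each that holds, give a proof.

(⟹) This fails: take n = 2. Certainly 2 ∣ 2, but 15 ∤ 2.

(⟸) This fails: take n = 105. Both 15 ∣ 105 and 7 ∣ 105, yet 105 is not a multiple of 2 (since 105 = 52·2 + 1), so 2 ∤ 105.

Neither implication holds.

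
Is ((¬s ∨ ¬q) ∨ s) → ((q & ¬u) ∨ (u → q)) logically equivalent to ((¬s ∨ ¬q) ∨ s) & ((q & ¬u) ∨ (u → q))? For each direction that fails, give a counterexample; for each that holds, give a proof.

The biconditional holds.

[⇐] Assume the antecedent. If u is true, the antecedent forces (u = T, s = F, q = T) or (u = T, s = T, q = T), and the consequent holds there. If u is false, the consequent reduces to true regardless of the other variables. Either way the consequent holds.

[⇒] Assume the antecedent. If u is true, the antecedent forces (u = T, s = F, q = T) or (u = T, s = T, q = T), and the consequent holds there. If u is false, the consequent reduces to true regardless of the other variables. Either way the consequent holds.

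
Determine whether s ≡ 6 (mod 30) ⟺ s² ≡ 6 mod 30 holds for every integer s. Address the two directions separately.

Only the forward implication holds.

[⇒] Suppose s ≡ 6 (mod 30). Write s = 30j + 6. Then (30j + 6)² = 900j² + 360j + 36 = 30(30j² + 12j + 1) + 6, so s² ≡ 6 (mod 30).

[⇐] This fails: take s = 24. Then 24² = 576 ≡ 6 (mod 30), yet 24 ≡ 24 (mod 30), not 6.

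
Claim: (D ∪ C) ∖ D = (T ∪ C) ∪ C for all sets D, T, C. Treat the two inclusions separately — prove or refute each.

(⊆) holds; (⊇) fails.

Forward inclusion. Let x ∈ (D ∪ C) ∖ D. Then either x ∈ C and x ∉ D, T; or x ∈ T ∩ C and x ∉ D. In each case x ∈ (T ∪ C) ∪ C, so (D ∪ C) ∖ D ⊆ (T ∪ C) ∪ C.

Reverse inclusion. This inclusion fails. Take D = ∅, T = {1}, C = ∅; then 1 ∈ (T ∪ C) ∪ C but 1 ∉ (D ∪ C) ∖ D.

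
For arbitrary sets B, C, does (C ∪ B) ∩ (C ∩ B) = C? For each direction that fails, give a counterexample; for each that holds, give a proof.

(⊆) Let x ∈ (C ∪ B) ∩ (C ∩ B). Then x ∈ B ∩ C, from which x ∈ C.

(⊇) This inclusion fails. Take B = ∅, C = {1}; then 1 ∈ C but 1 ∉ (C ∪ B) ∩ (C ∩ B).

(⊆) holds; (⊇) fails.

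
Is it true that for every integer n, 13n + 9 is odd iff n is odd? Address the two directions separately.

[⇒] This fails: n = 6 gives 13n + 9 = 87, which is odd, but 6 is even, not odd.

[⇐] This also fails: n = 1 is odd, but 13n + 9 = 22 is even, not odd.

(⇒) fails and (⇐) fails.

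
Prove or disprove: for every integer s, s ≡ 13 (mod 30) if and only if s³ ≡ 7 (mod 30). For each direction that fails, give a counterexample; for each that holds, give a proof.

Both implications hold.

(⇒) Suppose s ≡ 13 (mod 30). Write s = 30j + 13. Then (30j + 13)³ = 27000j³ + 35100j² + 15210j + 2197 = 30(900j³ + 1170j² + 507j + 73) + 7, so s³ ≡ 7 (mod 30).

(⇐) Conversely, suppose s³ ≡ 7 (mod 30). The only residue r in {0, …, 29} with r³ ≡ 7 (mod 30) is r = 13, so s ≡ 13 (mod 30).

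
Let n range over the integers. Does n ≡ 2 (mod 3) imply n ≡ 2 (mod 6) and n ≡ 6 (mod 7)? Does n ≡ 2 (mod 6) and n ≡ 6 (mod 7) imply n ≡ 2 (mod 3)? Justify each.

(⇐) If n ≡ 2 (mod 6) and n ≡ 6 (mod 7), then by the Chinese remainder theorem n ≡ 20 (mod 42). Since 20 ≡ 2 (mod 3) and 3 ∣ 42, we get n ≡ 2 (mod 3).

(⇒) This fails: n = 32 gives 32 ≡ 2 (mod 3) but 32 ≡ 4 (mod 7), so the conjunction on the right does not hold.

Only the converse holds.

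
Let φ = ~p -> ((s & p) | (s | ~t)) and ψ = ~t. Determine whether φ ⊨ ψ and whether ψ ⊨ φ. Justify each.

Not equivalent: only (⇐) holds.

(⟹) This fails. Under s = T, p = F, t = T, the left side is true but the right side is false.

(⟸) Assume the antecedent. If s is true, ~p -> ((s & p) | (s | ~t)) reduces to true regardless of the other variables. If s is false, the antecedent forces (s = F, p = F, t = F) or (s = F, p = T, t = F), and ~p -> ((s & p) | (s | ~t)) holds there. Either way ~p -> ((s & p) | (s | ~t)) holds.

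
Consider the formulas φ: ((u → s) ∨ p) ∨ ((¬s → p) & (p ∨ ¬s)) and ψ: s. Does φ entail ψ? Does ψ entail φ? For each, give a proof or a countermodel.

The forward direction fails; the converse holds.

(→) This fails. Under s = F, p = F, u = F, the left side is true but the right side is false.

(←) Assume the antecedent. If s is true, the consequent reduces to true regardless of the other variables. If s is false, the antecedent cannot hold. Either way the consequent holds.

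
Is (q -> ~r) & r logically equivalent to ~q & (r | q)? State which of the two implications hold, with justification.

Both directions hold; the statement is true.

(⇒) Assume the antecedent. If r is true, the antecedent forces (r = T, q = F), and ~q & (r | q) holds there. If r is false, the antecedent cannot hold. Either way ~q & (r | q) holds.

(⇐) Assume the antecedent. If r is true, the antecedent forces (r = T, q = F), and (q -> ~r) & r holds there. If r is false, the antecedent cannot hold. Either way (q -> ~r) & r holds.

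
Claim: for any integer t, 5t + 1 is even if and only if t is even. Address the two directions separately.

(⇒) This fails: t = 3 gives 5t + 1 = 16, which is even, but 3 is odd, not even.

(⇐) This also fails: t = 4 is even, but 5t + 1 = 21 is odd, not even.

Neither direction holds.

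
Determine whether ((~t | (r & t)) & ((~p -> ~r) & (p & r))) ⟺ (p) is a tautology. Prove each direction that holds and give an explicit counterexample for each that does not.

(⇒) holds; (⇐) fails.

(⇒) Assume the antecedent. If p is true, p reduces to true regardless of the other variables. If p is false, the antecedent cannot hold. Either way p holds.

(⇐) This fails. Under p = T, r = F, t = F, the left side is false but the right side is true.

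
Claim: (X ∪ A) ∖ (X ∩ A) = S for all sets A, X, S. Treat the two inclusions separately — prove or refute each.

Neither inclusion holds.

(⟹) This inclusion fails. Take A = {1}, X = ∅, S = ∅; then 1 ∈ (X ∪ A) ∖ (X ∩ A) but 1 ∉ S.

(⟸) This inclusion fails. Take A = ∅, X = ∅, S = {1}; then 1 ∈ S but 1 ∉ (X ∪ A) ∖ (X ∩ A).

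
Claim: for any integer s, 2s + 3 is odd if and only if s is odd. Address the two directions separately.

The forward direction fails; the converse holds.

Converse. Suppose s is odd. Since 2 is even, 2s is even for every s, so 2s + 3 has the same parity as 3, which is odd. Hence 2s + 3 is odd.

Forward direction. This fails: take s = 0. Then 2s + 3 = 3, which is odd, yet s = 0 is even, not odd.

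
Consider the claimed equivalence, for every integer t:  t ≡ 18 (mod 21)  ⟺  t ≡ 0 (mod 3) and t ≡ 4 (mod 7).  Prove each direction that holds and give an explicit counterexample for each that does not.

(⟹) Suppose t ≡ 18 (mod 21); write t = 21j + 18. Since 3 ∣ 21, reducing mod 3 gives t ≡ 18 ≡ 0 (mod 3); since 7 ∣ 21, reducing mod 7 gives t ≡ 18 ≡ 4 (mod 7).

(⟸) Conversely, if t ≡ 0 (mod 3) and t ≡ 4 (mod 7), then by the Chinese remainder theorem t ≡ 18 (mod 21). This is exactly t ≡ 18 (mod 21).

The biconditional holds.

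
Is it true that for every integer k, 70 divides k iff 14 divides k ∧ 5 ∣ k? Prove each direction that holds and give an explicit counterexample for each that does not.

(⟹) If 70 ∣ k, write k = 70q. Since 70 = 5·14, k = 14·(5q), so 14 ∣ k; and since 70 = 14·5, k = 5·(14q), so 5 ∣ k.

(⟸) Suppose 14 ∣ k and 5 ∣ k. Any common multiple of 14 and 5 is a multiple of their lcm; here gcd(14, 5) = 1, so lcm(14, 5) = 14·5 = 70, so 70 ∣ k.

Both directions hold.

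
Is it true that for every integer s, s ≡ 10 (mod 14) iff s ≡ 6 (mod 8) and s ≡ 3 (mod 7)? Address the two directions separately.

(⇒) fails; (⇐) holds.

(⟹) This fails: s = 24 gives 24 ≡ 10 (mod 14) but 24 ≡ 0 (mod 8), so the conjunction on the right does not hold.

(⟸) Conversely, if s ≡ 6 (mod 8) and s ≡ 3 (mod 7), then by the Chinese remainder theorem s ≡ 38 (mod 56). Since 38 ≡ 10 (mod 14) and 14 ∣ 56, we get s ≡ 10 (mod 14).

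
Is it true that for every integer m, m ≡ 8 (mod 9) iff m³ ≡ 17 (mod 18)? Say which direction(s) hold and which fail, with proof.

(→) This fails: take m = 8. Then 8 ≡ 8 (mod 9), but 8³ = 512 ≡ 8 (mod 18), not 17.

(←) This fails: take m = 5. Then 5³ = 125 ≡ 17 (mod 18), yet 5 ≡ 5 (mod 9), not 8.

Neither direction holds.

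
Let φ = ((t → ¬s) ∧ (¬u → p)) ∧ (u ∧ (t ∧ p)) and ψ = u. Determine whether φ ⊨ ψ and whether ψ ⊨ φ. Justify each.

[⇒] Assume the antecedent. If t is true, the antecedent forces (t = T, u = T, s = F, p = T), and u holds there. If t is false, the antecedent cannot hold. Either way u holds.

[⇐] This fails. Under t = F, u = T, s = F, p = F, the left side is false but the right side is true.

Not equivalent: only (⇒) holds.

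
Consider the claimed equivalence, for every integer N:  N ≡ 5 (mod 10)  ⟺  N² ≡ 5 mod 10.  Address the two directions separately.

(⟹) Suppose N ≡ 5 (mod 10). Write N = 10j + 5. Then (10j + 5)² = 100j² + 100j + 25 = 10(10j² + 10j + 2) + 5, so N² ≡ 5 (mod 10).

(⟸) Conversely, suppose N² ≡ 5 (mod 10). The only residue r in {0, …, 9} with r² ≡ 5 (mod 10) is r = 5, so N ≡ 5 (mod 10).

Both implications hold.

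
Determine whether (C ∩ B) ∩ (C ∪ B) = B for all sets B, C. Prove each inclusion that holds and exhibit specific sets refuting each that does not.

(⊆) Let x ∈ (C ∩ B) ∩ (C ∪ B). Then x ∈ B ∩ C, from which x ∈ B.

(⊇) This inclusion fails. Take B = {1}, C = ∅; then 1 ∈ B but 1 ∉ (C ∩ B) ∩ (C ∪ B).

The sets are not equal: only the forward inclusion holds.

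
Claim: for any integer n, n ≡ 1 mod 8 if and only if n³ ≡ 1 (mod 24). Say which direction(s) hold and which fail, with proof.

Only the converse holds.

(→) This fails: take n = 9. Then 9 ≡ 1 (mod 8), but 9³ = 729 ≡ 9 (mod 24), not 1.

(←) Conversely, the residues r modulo 24 with r³ ≡ 1 (mod 24) are exactly {1}, and each is ≡ 1 (mod 8).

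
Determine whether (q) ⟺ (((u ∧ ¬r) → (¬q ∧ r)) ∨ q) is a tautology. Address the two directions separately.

(⇒) holds; (⇐) fails.

Forward direction. Assume the antecedent. If u is true, the antecedent forces (u = T, q = T, r = F) or (u = T, q = T, r = T), and ((u ∧ ¬r) → (¬q ∧ r)) ∨ q holds there. If u is false, ((u ∧ ¬r) → (¬q ∧ r)) ∨ q reduces to true regardless of the other variables. Either way ((u ∧ ¬r) → (¬q ∧ r)) ∨ q holds.

Converse. This fails. Under u = F, q = F, r = F, the left side is false but the right side is true.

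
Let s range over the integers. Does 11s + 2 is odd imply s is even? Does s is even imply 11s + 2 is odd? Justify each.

(⇒) fails and (⇐) fails.

Forward direction. This fails: s = 7 gives 11s + 2 = 79, which is odd, but 7 is odd, not even.

Converse. This also fails: s = 6 is even, but 11s + 2 = 68 is even, not odd.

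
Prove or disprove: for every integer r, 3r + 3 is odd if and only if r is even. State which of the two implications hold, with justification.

Equivalent; both directions hold.

Forward direction. Suppose 3r + 3 is odd. Since 3 is odd, 3r and r have the same parity, so 3r + 3 ≡ r + 3 (mod 2). As 3 is odd, 3r + 3 is odd exactly when r is even. Thus r is even.

Converse. Suppose r is even; write r = 2j. Then 3r + 3 = 3·(2j) + 3 = 2·3j + 3, which is odd.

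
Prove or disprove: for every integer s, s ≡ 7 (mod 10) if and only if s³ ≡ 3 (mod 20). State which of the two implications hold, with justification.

The forward direction fails; the converse holds.

Forward direction. This fails: take s = 17. Then 17 ≡ 7 (mod 10), but 17³ = 4913 ≡ 13 (mod 20), not 3.

Converse. The residues r modulo 20 with r³ ≡ 3 (mod 20) are exactly {7}, and each is ≡ 7 (mod 10).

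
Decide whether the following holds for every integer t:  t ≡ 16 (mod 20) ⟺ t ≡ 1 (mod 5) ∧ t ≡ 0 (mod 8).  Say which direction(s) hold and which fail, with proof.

(⟸) If t ≡ 1 (mod 5) and t ≡ 0 (mod 8), then by the Chinese remainder theorem t ≡ 16 (mod 40). Since 16 ≡ 16 (mod 20) and 20 ∣ 40, we get t ≡ 16 (mod 20).

(⟹) This fails: t = 36 gives 36 ≡ 16 (mod 20) but 36 ≡ 4 (mod 8), so the conjunction on the right does not hold.

Only the converse holds.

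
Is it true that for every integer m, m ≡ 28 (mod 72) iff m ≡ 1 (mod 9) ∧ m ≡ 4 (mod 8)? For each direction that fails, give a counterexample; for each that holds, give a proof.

[⇐] If m ≡ 1 (mod 9) and m ≡ 4 (mod 8), then by the Chinese remainder theorem m ≡ 28 (mod 72). This is exactly m ≡ 28 (mod 72).

[⇒] Suppose m ≡ 28 (mod 72); write m = 72j + 28. Since 9 ∣ 72, reducing mod 9 gives m ≡ 28 ≡ 1 (mod 9); since 8 ∣ 72, reducing mod 8 gives m ≡ 28 ≡ 4 (mod 8).

The biconditional holds.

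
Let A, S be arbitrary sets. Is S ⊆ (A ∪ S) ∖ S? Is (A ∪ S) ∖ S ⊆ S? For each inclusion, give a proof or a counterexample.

(⊆) This inclusion fails. Take A = ∅, S = {1}; then 1 ∈ S but 1 ∉ (A ∪ S) ∖ S.

(⊇) This inclusion fails. Take A = {1}, S = ∅; then 1 ∈ (A ∪ S) ∖ S but 1 ∉ S.

Neither inclusion holds.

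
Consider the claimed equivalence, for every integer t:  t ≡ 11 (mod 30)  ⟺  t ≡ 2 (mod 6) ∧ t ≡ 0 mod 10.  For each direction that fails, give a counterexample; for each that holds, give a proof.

(→) This fails: t = 11 gives 11 ≡ 11 (mod 30) but 11 ≡ 5 (mod 6), so the conjunction on the right does not hold.

(←) This fails: t = 20 satisfies both congruences on the right (20 ≡ 2 mod 6 and 20 ≡ 0 mod 10) yet 20 ≡ 20 (mod 30), not 11.

Neither implication holds.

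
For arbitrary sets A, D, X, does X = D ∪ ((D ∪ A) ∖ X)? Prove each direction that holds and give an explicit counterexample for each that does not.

(⊆) This inclusion fails. Take A = ∅, D = ∅, X = {1}; then 1 ∈ X but 1 ∉ D ∪ ((D ∪ A) ∖ X).

(⊇) This inclusion fails. Take A = {1}, D = ∅, X = ∅; then 1 ∈ D ∪ ((D ∪ A) ∖ X) but 1 ∉ X.

Both inclusions fail.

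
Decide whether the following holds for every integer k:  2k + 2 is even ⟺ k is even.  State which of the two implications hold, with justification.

Forward direction. This fails: take k = 1. Then 2k + 2 = 4, which is even, yet k = 1 is odd, not even.

Converse. Suppose k is even. Since 2 is even, 2k is even for every k, so 2k + 2 has the same parity as 2, which is even. Hence 2k + 2 is even.

(⇒) fails; (⇐) holds.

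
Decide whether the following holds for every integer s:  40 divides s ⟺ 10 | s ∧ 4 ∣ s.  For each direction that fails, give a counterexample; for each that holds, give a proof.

[⇒] If 40 ∣ s, write s = 40q. Since 40 = 4·10, s = 10·(4q), so 10 ∣ s; and since 40 = 10·4, s = 4·(10q), so 4 ∣ s.

[⇐] This fails: take s = 20. Both 10 ∣ 20 and 4 ∣ 20, yet 20 is not a multiple of 40 (since 20 = 0·40 + 20), so 40 ∤ 20.

The forward direction holds; the converse fails.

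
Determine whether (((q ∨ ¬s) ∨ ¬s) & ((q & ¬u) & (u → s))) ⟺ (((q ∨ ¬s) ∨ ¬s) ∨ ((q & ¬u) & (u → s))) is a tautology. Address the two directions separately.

Only the forward implication holds.

(←) This fails. Under s = F, q = F, u = F, the left side is false but the right side is true.

(→) Assume the antecedent. If s is true, the antecedent forces (s = T, q = T, u = F), and the consequent holds there. If s is false, the consequent reduces to true regardless of the other variables. Either way the consequent holds.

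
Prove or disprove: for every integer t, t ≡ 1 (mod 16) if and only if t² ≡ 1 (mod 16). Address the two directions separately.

(⇒) Suppose t ≡ 1 (mod 16). Write t = 16j + 1. Then (16j + 1)² = 256j² + 32j + 1 = 16(16j² + 2j) + 1, so t² ≡ 1 (mod 16).

(⇐) This fails: take t = 7. Then 7² = 49 ≡ 1 (mod 16), yet 7 ≡ 7 (mod 16), not 1.

Not equivalent: only (⇒) holds.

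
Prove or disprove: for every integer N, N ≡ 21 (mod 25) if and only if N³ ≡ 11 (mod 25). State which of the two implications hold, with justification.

Forward direction. Suppose N ≡ 21 (mod 25). Write N = 25j + 21. Then (25j + 21)³ = 15625j³ + 39375j² + 33075j + 9261 = 25(625j³ + 1575j² + 1323j + 370) + 11, so N³ ≡ 11 (mod 25).

Converse. Suppose N³ ≡ 11 (mod 25). The only residue r in {0, …, 24} with r³ ≡ 11 (mod 25) is r = 21, so N ≡ 21 (mod 25).

Equivalent; both directions hold.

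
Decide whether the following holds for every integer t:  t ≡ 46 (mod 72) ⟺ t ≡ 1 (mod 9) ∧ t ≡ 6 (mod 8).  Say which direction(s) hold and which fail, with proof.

The biconditional holds.

(⇒) Suppose t ≡ 46 (mod 72); write t = 72j + 46. Since 9 ∣ 72, reducing mod 9 gives t ≡ 46 ≡ 1 (mod 9); since 8 ∣ 72, reducing mod 8 gives t ≡ 46 ≡ 6 (mod 8).

(⇐) Conversely, if t ≡ 1 (mod 9) and t ≡ 6 (mod 8), then by the Chinese remainder theorem t ≡ 46 (mod 72). This is exactly t ≡ 46 (mod 72).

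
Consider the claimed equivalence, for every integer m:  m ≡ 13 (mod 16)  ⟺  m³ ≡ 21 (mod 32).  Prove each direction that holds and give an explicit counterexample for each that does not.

(⟸) The residues r modulo 32 with r³ ≡ 21 (mod 32) are exactly {13}, and each is ≡ 13 (mod 16).

(⟹) This fails: take m = 29. Then 29 ≡ 13 (mod 16), but 29³ = 24389 ≡ 5 (mod 32), not 21.

(⇒) fails; (⇐) holds.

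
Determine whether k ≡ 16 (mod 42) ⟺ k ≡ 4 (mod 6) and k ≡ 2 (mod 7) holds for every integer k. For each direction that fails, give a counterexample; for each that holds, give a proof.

The biconditional holds.

[⇒] Suppose k ≡ 16 (mod 42); write k = 42j + 16. Since 6 ∣ 42, reducing mod 6 gives k ≡ 16 ≡ 4 (mod 6); since 7 ∣ 42, reducing mod 7 gives k ≡ 16 ≡ 2 (mod 7).

[⇐] Conversely, if k ≡ 4 (mod 6) and k ≡ 2 (mod 7), then by the Chinese remainder theorem k ≡ 16 (mod 42). This is exactly k ≡ 16 (mod 42).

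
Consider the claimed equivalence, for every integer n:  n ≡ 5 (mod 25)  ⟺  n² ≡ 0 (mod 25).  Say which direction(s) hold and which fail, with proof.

Converse. This fails: take n = 0. Then 0² = 0 ≡ 0 (mod 25), yet 0 ≡ 0 (mod 25), not 5.

Forward direction. Suppose n ≡ 5 (mod 25). Write n = 25j + 5. Then (25j + 5)² = 625j² + 250j + 25 = 25(25j² + 10j + 1) + 0, so n² ≡ 0 (mod 25).

Only the forward implication holds.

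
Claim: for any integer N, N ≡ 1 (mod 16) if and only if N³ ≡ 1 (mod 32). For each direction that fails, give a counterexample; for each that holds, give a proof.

Only the converse holds.

(⇒) This fails: take N = 17. Then 17 ≡ 1 (mod 16), but 17³ = 4913 ≡ 17 (mod 32), not 1.

(⇐) Conversely, the residues r modulo 32 with r³ ≡ 1 (mod 32) are exactly {1}, and each is ≡ 1 (mod 16).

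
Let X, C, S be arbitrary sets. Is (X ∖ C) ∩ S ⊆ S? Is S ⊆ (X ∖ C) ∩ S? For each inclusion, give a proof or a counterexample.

Only the forward inclusion holds.

(⊆) Let x ∈ (X ∖ C) ∩ S. Then x ∈ X ∩ S and x ∉ C, from which x ∈ S.

(⊇) This inclusion fails. Take X = ∅, C = ∅, S = {1}; then 1 ∈ S but 1 ∉ (X ∖ C) ∩ S.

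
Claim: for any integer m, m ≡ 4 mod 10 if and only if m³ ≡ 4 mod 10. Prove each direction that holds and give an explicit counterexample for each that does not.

Both implications hold.

[⇒] Suppose m ≡ 4 mod 10. Write m = 10j + 4. Then (10j + 4)³ = 1000j³ + 1200j² + 480j + 64 = 10(100j³ + 120j² + 48j + 6) + 4, so m³ ≡ 4 (mod 10).

[⇐] Conversely, suppose m³ ≡ 4 (mod 10). The only residue r in {0, …, 9} with r³ ≡ 4 (mod 10) is r = 4, so m ≡ 4 (mod 10).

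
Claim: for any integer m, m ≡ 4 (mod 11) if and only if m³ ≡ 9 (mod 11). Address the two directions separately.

Forward direction. Suppose m ≡ 4 (mod 11). Write m = 11j + 4. Then (11j + 4)³ = 1331j³ + 1452j² + 528j + 64 = 11(121j³ + 132j² + 48j + 5) + 9, so m³ ≡ 9 (mod 11).

Converse. For the converse, argue contrapositively. If m ≢ 4 (mod 11), then m is congruent to one of 0, 1, 2, 3, 5, 6, 7, 8, 9, 10 modulo 11, and these give m³ ≡ 0, 1, 8, 5, 4, 7, 2, 6, 3, 10 respectively — never 9.

Equivalent; both directions hold.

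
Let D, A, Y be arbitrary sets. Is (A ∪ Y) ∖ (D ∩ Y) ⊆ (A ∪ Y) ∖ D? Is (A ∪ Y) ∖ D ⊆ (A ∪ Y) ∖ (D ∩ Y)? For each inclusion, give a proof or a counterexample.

(⊆) This inclusion fails. Take D = {1}, A = {1}, Y = ∅; then 1 ∈ (A ∪ Y) ∖ (D ∩ Y) but 1 ∉ (A ∪ Y) ∖ D.

(⊇) Let x ∈ (A ∪ Y) ∖ D. Then either x ∈ A and x ∉ D, Y; or x ∈ Y and x ∉ D, A; or x ∈ A ∩ Y and x ∉ D. In each case x ∈ (A ∪ Y) ∖ (D ∩ Y), so (A ∪ Y) ∖ D ⊆ (A ∪ Y) ∖ (D ∩ Y).

The sets are not equal: only the reverse inclusion holds.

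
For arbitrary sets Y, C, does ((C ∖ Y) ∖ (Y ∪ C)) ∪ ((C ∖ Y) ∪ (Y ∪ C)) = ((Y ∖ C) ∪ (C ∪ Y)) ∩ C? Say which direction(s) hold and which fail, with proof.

Forward inclusion. This inclusion fails. Take Y = {1}, C = ∅; then 1 ∈ ((C ∖ Y) ∖ (Y ∪ C)) ∪ ((C ∖ Y) ∪ (Y ∪ C)) but 1 ∉ ((Y ∖ C) ∪ (C ∪ Y)) ∩ C.

Reverse inclusion. Let x ∈ ((Y ∖ C) ∪ (C ∪ Y)) ∩ C. Then either x ∈ C and x ∉ Y; or x ∈ Y ∩ C. In each case x ∈ ((C ∖ Y) ∖ (Y ∪ C)) ∪ ((C ∖ Y) ∪ (Y ∪ C)), so ((Y ∖ C) ∪ (C ∪ Y)) ∩ C ⊆ ((C ∖ Y) ∖ (Y ∪ C)) ∪ ((C ∖ Y) ∪ (Y ∪ C)).

The sets are not equal: only the reverse inclusion holds.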